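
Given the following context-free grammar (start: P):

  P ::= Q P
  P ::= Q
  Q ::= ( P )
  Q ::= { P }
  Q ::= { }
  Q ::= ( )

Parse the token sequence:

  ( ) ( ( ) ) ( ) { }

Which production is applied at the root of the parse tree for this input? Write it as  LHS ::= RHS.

P ::= Q P

[P [Q ( )] [P [Q ( [P [Q ( )]] )] [P [Q ( )] [P [Q { }]]]]]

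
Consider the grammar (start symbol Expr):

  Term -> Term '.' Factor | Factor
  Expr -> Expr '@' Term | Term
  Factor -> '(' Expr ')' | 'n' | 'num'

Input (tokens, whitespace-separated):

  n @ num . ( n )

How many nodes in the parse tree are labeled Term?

4

[Expr [Expr [Term [Factor n]]] @ [Term [Term [Factor num]] . [Factor ( [Expr [Term [Factor n]]] )]]]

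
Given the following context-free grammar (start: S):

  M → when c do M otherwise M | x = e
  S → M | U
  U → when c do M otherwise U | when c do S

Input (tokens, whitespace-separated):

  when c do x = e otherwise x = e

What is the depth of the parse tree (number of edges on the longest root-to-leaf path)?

[S [M when c do [M x = e] otherwise [M x = e]]]

3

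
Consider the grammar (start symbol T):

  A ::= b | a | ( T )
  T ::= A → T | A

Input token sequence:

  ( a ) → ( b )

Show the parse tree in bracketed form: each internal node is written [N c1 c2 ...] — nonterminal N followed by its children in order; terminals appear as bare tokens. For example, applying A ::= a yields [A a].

T
A → T
( T ) → T
( A ) → T
( a ) → T
( a ) → A
( a ) → ( T )
( a ) → ( A )
( a ) → ( b )

[T [A ( [T [A a]] )] → [T [A ( [T [A b]] )]]]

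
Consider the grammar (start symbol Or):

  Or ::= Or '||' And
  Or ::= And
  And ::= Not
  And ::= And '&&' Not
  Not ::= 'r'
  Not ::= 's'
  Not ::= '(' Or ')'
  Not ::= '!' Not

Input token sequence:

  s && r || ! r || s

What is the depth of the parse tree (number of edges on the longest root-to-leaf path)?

[Or [Or [Or [And [And [Not s]] && [Not r]]] || [And [Not ! [Not r]]]] || [And [Not s]]]

6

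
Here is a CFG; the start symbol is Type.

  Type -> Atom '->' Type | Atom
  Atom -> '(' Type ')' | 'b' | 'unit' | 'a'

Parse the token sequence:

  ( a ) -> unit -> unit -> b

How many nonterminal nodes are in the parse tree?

10

[Type [Atom ( [Type [Atom a]] )] -> [Type [Atom unit] -> [Type [Atom unit] -> [Type [Atom b]]]]]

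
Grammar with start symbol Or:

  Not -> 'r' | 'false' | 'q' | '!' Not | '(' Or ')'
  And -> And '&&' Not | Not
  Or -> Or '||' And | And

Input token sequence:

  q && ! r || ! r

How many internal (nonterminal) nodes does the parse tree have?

[Or [Or [And [And [Not q]] && [Not ! [Not r]]]] || [And [Not ! [Not r]]]]

10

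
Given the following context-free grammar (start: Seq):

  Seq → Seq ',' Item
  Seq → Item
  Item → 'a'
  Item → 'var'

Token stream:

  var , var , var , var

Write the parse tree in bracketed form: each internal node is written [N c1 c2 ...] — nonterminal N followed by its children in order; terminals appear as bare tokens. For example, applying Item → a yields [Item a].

[Seq [Seq [Seq [Seq [Item var]] , [Item var]] , [Item var]] , [Item var]]

Seq
Seq , Item
Seq , Item , Item
Seq , Item , Item , Item
Item , Item , Item , Item
var , Item , Item , Item
var , var , Item , Item
var , var , var , Item
var , var , var , var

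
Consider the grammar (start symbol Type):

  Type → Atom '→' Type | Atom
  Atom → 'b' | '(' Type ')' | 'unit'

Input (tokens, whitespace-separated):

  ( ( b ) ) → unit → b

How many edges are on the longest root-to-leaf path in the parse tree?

[Type [Atom ( [Type [Atom ( [Type [Atom b]] )]] )] → [Type [Atom unit] → [Type [Atom b]]]]

6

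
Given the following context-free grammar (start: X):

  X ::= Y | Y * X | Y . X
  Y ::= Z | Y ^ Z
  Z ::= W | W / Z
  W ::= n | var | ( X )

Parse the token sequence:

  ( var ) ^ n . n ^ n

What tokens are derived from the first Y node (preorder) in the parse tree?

( var ) ^ n

[X [Y [Y [Z [W ( [X [Y [Z [W var]]]] )]]] ^ [Z [W n]]] . [X [Y [Y [Z [W n]]] ^ [Z [W n]]]]]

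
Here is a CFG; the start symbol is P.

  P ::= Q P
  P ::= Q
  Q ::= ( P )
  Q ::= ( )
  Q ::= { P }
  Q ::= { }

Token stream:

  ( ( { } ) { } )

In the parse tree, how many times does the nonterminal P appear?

[P [Q ( [P [Q ( [P [Q { }]] )] [P [Q { }]]] )]]

4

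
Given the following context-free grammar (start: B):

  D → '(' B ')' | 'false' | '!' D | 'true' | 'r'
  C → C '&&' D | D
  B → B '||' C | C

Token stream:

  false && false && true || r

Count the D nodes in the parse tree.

4

[B [B [C [C [C [D false]] && [D false]] && [D true]]] || [C [D r]]]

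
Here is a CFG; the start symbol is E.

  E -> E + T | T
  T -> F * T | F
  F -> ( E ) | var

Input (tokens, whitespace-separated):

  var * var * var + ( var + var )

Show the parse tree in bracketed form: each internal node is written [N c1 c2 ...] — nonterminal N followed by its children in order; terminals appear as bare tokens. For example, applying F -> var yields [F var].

[E [E [T [F var] * [T [F var] * [T [F var]]]]] + [T [F ( [E [E [T [F var]]] + [T [F var]]] )]]]

E
E + T
T + T
F * T + T
var * T + T
var * F * T + T
var * var * T + T
var * var * F + T
var * var * var + T
var * var * var + F
var * var * var + ( E )
var * var * var + ( E + T )
var * var * var + ( T + T )
var * var * var + ( F + T )
var * var * var + ( var + T )
var * var * var + ( var + F )
var * var * var + ( var + var )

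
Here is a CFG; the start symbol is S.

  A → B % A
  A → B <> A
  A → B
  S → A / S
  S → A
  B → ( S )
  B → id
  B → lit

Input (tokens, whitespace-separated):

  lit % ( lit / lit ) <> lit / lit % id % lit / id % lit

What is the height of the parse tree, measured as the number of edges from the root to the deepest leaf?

8

[S [A [B lit] % [A [B ( [S [A [B lit]] / [S [A [B lit]]]] )] <> [A [B lit]]]] / [S [A [B lit] % [A [B id] % [A [B lit]]]] / [S [A [B id] % [A [B lit]]]]]]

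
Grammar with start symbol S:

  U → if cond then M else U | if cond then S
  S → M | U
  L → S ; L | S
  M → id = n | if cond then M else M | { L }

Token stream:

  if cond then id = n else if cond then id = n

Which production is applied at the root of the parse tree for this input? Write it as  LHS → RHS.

[S [U if cond then [M id = n] else [U if cond then [S [M id = n]]]]]

S → U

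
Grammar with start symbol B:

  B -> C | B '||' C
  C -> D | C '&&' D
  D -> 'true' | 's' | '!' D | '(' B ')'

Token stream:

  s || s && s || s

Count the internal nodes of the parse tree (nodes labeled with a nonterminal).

11

[B [B [B [C [D s]]] || [C [C [D s]] && [D s]]] || [C [D s]]]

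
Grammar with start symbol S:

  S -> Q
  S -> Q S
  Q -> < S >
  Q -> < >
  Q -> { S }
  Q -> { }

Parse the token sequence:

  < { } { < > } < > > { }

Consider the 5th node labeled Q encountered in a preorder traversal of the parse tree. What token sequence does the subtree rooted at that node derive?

[S [Q < [S [Q { }] [S [Q { [S [Q < >]] }] [S [Q < >]]]] >] [S [Q { }]]]

< >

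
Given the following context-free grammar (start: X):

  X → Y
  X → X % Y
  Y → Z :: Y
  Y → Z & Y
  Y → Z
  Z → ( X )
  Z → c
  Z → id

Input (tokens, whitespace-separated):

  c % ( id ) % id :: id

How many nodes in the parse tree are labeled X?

4

[X [X [X [Y [Z c]]] % [Y [Z ( [X [Y [Z id]]] )]]] % [Y [Z id] :: [Y [Z id]]]]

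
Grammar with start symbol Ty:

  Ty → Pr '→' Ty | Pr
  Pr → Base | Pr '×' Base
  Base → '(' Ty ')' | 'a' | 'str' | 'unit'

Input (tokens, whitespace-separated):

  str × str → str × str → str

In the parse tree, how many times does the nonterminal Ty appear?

[Ty [Pr [Pr [Base str]] × [Base str]] → [Ty [Pr [Pr [Base str]] × [Base str]] → [Ty [Pr [Base str]]]]]

3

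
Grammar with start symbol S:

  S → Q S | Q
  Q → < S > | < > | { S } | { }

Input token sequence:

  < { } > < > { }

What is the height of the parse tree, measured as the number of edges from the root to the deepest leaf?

[S [Q < [S [Q { }]] >] [S [Q < >] [S [Q { }]]]]

4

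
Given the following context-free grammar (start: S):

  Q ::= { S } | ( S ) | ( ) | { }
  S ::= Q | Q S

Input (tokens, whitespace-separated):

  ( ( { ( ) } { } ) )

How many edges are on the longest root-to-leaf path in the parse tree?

[S [Q ( [S [Q ( [S [Q { [S [Q ( )]] }] [S [Q { }]]] )]] )]]

8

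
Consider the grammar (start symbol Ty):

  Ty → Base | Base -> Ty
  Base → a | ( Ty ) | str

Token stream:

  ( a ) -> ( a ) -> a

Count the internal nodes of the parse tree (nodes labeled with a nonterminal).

10

[Ty [Base ( [Ty [Base a]] )] -> [Ty [Base ( [Ty [Base a]] )] -> [Ty [Base a]]]]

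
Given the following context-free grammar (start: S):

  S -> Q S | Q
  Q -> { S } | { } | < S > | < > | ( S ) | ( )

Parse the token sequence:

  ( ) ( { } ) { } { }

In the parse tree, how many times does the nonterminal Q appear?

5

[S [Q ( )] [S [Q ( [S [Q { }]] )] [S [Q { }] [S [Q { }]]]]]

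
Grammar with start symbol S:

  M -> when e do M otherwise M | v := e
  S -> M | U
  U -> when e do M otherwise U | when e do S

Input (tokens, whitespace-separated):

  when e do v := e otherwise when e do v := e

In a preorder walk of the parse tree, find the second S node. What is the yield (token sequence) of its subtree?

v := e

[S [U when e do [M v := e] otherwise [U when e do [S [M v := e]]]]]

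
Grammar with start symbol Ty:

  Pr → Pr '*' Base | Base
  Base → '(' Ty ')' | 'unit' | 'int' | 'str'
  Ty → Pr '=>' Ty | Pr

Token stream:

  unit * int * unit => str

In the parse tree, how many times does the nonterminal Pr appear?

4

[Ty [Pr [Pr [Pr [Base unit]] * [Base int]] * [Base unit]] => [Ty [Pr [Base str]]]]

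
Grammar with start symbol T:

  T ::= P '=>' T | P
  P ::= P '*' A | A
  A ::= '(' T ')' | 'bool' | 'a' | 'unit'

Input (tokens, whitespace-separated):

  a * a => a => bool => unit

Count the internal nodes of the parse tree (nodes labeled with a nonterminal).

14

[T [P [P [A a]] * [A a]] => [T [P [A a]] => [T [P [A bool]] => [T [P [A unit]]]]]]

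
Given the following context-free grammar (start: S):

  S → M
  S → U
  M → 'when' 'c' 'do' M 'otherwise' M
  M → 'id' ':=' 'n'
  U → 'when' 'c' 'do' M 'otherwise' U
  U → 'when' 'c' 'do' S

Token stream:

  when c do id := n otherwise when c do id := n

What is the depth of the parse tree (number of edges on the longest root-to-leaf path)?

5

[S [U when c do [M id := n] otherwise [U when c do [S [M id := n]]]]]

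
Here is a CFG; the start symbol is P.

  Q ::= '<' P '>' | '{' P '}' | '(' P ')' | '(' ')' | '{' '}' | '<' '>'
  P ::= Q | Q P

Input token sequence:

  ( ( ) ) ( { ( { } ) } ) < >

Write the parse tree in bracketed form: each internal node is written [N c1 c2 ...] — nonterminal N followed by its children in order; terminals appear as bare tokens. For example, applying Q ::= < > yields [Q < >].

P
Q P
( P ) P
( Q ) P
( ( ) ) P
( ( ) ) Q P
( ( ) ) ( P ) P
( ( ) ) ( Q ) P
( ( ) ) ( { P } ) P
( ( ) ) ( { Q } ) P
( ( ) ) ( { ( P ) } ) P
( ( ) ) ( { ( Q ) } ) P
( ( ) ) ( { ( { } ) } ) P
( ( ) ) ( { ( { } ) } ) Q
( ( ) ) ( { ( { } ) } ) < >

[P [Q ( [P [Q ( )]] )] [P [Q ( [P [Q { [P [Q ( [P [Q { }]] )]] }]] )] [P [Q < >]]]]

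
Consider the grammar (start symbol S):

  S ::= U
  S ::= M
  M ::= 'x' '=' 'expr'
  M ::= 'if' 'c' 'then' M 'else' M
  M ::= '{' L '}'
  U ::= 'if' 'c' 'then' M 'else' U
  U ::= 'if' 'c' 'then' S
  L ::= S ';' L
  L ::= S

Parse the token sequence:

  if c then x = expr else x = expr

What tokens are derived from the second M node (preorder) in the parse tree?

x = expr

[S [M if c then [M x = expr] else [M x = expr]]]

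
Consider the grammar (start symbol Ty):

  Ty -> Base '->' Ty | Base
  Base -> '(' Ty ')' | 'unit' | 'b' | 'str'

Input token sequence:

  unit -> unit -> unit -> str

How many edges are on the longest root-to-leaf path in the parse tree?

5

[Ty [Base unit] -> [Ty [Base unit] -> [Ty [Base unit] -> [Ty [Base str]]]]]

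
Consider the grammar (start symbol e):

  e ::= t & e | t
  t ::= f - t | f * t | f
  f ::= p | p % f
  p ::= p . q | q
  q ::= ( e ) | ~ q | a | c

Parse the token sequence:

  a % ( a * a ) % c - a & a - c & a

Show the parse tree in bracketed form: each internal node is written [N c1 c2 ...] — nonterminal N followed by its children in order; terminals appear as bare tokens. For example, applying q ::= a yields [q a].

[e [t [f [p [q a]] % [f [p [q ( [e [t [f [p [q a]]] * [t [f [p [q a]]]]]] )]] % [f [p [q c]]]]] - [t [f [p [q a]]]]] & [e [t [f [p [q a]]] - [t [f [p [q c]]]]] & [e [t [f [p [q a]]]]]]]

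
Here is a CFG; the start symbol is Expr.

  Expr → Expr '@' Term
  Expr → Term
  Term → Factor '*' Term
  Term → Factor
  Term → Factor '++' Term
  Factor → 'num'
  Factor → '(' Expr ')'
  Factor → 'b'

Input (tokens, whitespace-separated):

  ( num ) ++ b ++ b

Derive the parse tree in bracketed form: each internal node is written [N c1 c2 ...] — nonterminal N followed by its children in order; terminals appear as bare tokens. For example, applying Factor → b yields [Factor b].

Expr
Term
Factor ++ Term
( Expr ) ++ Term
( Term ) ++ Term
( Factor ) ++ Term
( num ) ++ Term
( num ) ++ Factor ++ Term
( num ) ++ b ++ Term
( num ) ++ b ++ Factor
( num ) ++ b ++ b

[Expr [Term [Factor ( [Expr [Term [Factor num]]] )] ++ [Term [Factor b] ++ [Term [Factor b]]]]]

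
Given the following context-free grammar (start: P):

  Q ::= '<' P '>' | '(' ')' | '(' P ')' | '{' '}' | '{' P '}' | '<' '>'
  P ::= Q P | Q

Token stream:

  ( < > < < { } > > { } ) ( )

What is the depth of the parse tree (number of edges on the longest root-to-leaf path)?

[P [Q ( [P [Q < >] [P [Q < [P [Q < [P [Q { }]] >]] >] [P [Q { }]]]] )] [P [Q ( )]]]

9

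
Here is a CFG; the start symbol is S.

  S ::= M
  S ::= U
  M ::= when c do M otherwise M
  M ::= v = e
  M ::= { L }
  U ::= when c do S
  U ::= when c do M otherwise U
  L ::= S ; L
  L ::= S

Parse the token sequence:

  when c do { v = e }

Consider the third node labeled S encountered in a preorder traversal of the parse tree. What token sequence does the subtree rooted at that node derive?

[S [U when c do [S [M { [L [S [M v = e]]] }]]]]

v = e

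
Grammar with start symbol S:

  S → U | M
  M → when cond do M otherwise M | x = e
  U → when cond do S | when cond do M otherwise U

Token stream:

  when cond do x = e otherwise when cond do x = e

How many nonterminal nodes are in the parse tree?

6

[S [U when cond do [M x = e] otherwise [U when cond do [S [M x = e]]]]]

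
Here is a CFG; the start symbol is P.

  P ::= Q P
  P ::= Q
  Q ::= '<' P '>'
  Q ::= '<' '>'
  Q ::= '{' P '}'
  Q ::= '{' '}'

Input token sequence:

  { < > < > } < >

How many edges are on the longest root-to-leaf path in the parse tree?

[P [Q { [P [Q < >] [P [Q < >]]] }] [P [Q < >]]]

5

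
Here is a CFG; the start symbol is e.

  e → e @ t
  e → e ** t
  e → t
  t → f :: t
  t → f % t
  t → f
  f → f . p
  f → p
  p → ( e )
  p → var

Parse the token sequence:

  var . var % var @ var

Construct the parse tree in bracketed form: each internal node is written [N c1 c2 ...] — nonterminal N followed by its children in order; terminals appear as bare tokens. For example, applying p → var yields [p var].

e
e @ t
t @ t
f % t @ t
f . p % t @ t
p . p % t @ t
var . p % t @ t
var . var % t @ t
var . var % f @ t
var . var % p @ t
var . var % var @ t
var . var % var @ f
var . var % var @ p
var . var % var @ var

[e [e [t [f [f [p var]] . [p var]] % [t [f [p var]]]]] @ [t [f [p var]]]]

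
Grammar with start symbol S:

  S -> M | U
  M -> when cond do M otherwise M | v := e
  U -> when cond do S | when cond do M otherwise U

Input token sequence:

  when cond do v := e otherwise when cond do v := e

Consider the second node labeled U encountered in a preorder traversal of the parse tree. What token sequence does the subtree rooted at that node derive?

[S [U when cond do [M v := e] otherwise [U when cond do [S [M v := e]]]]]

when cond do v := e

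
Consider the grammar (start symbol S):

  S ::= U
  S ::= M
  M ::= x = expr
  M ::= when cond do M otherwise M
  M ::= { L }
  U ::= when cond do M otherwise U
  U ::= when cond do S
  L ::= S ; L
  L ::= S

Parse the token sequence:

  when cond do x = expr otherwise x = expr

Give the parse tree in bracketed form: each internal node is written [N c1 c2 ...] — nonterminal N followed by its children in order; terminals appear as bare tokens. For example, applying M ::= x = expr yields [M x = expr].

S
M
when cond do M otherwise M
when cond do x = expr otherwise M
when cond do x = expr otherwise x = expr

[S [M when cond do [M x = expr] otherwise [M x = expr]]]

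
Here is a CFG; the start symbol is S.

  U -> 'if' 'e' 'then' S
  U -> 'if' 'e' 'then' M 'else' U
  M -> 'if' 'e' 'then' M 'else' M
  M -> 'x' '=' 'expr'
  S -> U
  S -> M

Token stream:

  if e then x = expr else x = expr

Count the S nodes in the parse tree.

1

[S [M if e then [M x = expr] else [M x = expr]]]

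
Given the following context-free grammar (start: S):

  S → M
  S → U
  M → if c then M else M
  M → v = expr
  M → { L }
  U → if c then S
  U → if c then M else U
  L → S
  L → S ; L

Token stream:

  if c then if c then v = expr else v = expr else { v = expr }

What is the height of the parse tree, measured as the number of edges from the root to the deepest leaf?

6

[S [M if c then [M if c then [M v = expr] else [M v = expr]] else [M { [L [S [M v = expr]]] }]]]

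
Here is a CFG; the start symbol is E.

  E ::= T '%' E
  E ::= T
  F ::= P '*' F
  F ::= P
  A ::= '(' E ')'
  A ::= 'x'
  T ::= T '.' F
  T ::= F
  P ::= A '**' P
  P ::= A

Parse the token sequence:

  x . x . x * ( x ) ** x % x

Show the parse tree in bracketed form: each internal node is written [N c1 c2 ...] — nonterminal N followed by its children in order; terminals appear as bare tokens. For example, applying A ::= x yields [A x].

[E [T [T [T [F [P [A x]]]] . [F [P [A x]]]] . [F [P [A x]] * [F [P [A ( [E [T [F [P [A x]]]]] )] ** [P [A x]]]]]] % [E [T [F [P [A x]]]]]]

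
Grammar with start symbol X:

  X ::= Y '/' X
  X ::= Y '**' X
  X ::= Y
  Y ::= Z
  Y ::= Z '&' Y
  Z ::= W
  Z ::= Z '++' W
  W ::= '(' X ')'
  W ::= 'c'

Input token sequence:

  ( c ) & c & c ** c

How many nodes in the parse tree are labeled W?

5

[X [Y [Z [W ( [X [Y [Z [W c]]]] )]] & [Y [Z [W c]] & [Y [Z [W c]]]]] ** [X [Y [Z [W c]]]]]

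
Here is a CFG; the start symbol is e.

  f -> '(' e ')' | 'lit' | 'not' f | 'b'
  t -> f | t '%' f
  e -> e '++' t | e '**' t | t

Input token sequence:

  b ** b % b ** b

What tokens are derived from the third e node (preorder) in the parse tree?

b

[e [e [e [t [f b]]] ** [t [t [f b]] % [f b]]] ** [t [f b]]]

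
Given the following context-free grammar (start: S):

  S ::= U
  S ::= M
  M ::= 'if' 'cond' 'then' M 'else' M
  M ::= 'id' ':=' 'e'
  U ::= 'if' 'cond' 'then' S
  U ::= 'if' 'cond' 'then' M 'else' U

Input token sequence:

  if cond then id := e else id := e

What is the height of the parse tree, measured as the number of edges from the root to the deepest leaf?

[S [M if cond then [M id := e] else [M id := e]]]

3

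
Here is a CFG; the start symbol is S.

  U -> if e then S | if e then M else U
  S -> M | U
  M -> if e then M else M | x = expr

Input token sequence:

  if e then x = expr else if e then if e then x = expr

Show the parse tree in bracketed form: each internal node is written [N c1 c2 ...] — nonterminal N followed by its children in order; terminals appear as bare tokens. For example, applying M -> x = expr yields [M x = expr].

[S [U if e then [M x = expr] else [U if e then [S [U if e then [S [M x = expr]]]]]]]

S
U
if e then M else U
if e then x = expr else U
if e then x = expr else if e then S
if e then x = expr else if e then U
if e then x = expr else if e then if e then S
if e then x = expr else if e then if e then M
if e then x = expr else if e then if e then x = expr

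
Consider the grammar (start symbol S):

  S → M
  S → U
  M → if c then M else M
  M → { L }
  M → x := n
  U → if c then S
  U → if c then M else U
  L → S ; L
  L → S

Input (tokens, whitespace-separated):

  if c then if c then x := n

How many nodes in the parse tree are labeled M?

[S [U if c then [S [U if c then [S [M x := n]]]]]]

1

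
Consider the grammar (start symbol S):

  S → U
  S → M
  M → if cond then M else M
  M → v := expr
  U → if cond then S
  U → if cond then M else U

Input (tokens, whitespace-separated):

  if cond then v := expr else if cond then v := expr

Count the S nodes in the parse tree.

2

[S [U if cond then [M v := expr] else [U if cond then [S [M v := expr]]]]]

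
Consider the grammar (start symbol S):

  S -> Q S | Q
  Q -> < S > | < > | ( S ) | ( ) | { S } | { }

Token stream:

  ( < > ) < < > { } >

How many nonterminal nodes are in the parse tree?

[S [Q ( [S [Q < >]] )] [S [Q < [S [Q < >] [S [Q { }]]] >]]]

10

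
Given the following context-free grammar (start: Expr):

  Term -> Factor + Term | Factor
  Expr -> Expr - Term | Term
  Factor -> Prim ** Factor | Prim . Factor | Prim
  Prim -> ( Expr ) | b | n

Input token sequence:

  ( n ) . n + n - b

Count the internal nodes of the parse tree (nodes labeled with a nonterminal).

17

[Expr [Expr [Term [Factor [Prim ( [Expr [Term [Factor [Prim n]]]] )] . [Factor [Prim n]]] + [Term [Factor [Prim n]]]]] - [Term [Factor [Prim b]]]]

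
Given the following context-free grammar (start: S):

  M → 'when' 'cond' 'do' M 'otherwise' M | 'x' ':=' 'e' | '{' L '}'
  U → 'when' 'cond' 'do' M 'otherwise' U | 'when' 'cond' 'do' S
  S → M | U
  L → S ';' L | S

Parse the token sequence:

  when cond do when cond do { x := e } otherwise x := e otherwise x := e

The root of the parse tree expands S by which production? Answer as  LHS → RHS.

S → M

[S [M when cond do [M when cond do [M { [L [S [M x := e]]] }] otherwise [M x := e]] otherwise [M x := e]]]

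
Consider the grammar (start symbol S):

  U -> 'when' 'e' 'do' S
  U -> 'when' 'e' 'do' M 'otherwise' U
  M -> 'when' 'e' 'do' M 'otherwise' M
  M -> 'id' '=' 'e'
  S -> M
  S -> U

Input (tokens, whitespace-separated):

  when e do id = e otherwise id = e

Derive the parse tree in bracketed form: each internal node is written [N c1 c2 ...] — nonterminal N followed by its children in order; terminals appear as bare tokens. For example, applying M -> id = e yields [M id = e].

S
M
when e do M otherwise M
when e do id = e otherwise M
when e do id = e otherwise id = e

[S [M when e do [M id = e] otherwise [M id = e]]]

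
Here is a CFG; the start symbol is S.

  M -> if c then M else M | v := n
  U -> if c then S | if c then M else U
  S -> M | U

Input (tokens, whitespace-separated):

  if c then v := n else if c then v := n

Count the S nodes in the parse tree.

[S [U if c then [M v := n] else [U if c then [S [M v := n]]]]]

2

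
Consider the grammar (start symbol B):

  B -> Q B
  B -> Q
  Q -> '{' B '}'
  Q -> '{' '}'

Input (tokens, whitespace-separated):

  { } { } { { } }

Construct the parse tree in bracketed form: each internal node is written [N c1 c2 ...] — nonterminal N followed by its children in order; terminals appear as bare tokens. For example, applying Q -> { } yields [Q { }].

B
Q B
{ } B
{ } Q B
{ } { } B
{ } { } Q
{ } { } { B }
{ } { } { Q }
{ } { } { { } }

[B [Q { }] [B [Q { }] [B [Q { [B [Q { }]] }]]]]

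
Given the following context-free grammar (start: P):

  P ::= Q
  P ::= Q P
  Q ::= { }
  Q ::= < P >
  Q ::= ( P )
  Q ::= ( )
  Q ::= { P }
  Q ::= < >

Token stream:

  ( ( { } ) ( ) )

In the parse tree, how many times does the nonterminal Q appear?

[P [Q ( [P [Q ( [P [Q { }]] )] [P [Q ( )]]] )]]

4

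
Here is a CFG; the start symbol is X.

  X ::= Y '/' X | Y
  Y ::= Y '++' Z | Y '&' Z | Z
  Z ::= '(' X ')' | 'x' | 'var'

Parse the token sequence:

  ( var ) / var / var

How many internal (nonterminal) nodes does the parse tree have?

[X [Y [Z ( [X [Y [Z var]]] )]] / [X [Y [Z var]] / [X [Y [Z var]]]]]

12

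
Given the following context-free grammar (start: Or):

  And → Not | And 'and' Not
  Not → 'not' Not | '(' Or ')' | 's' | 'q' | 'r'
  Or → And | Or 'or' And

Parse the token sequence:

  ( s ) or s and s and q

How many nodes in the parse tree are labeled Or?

[Or [Or [And [Not ( [Or [And [Not s]]] )]]] or [And [And [And [Not s]] and [Not s]] and [Not q]]]

3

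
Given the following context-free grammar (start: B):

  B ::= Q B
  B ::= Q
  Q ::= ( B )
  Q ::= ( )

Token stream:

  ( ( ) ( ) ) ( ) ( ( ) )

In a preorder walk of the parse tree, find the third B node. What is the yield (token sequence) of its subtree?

( )

[B [Q ( [B [Q ( )] [B [Q ( )]]] )] [B [Q ( )] [B [Q ( [B [Q ( )]] )]]]]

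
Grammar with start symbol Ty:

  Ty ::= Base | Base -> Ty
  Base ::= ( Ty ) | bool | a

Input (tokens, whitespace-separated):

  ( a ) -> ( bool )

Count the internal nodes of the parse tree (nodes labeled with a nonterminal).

8

[Ty [Base ( [Ty [Base a]] )] -> [Ty [Base ( [Ty [Base bool]] )]]]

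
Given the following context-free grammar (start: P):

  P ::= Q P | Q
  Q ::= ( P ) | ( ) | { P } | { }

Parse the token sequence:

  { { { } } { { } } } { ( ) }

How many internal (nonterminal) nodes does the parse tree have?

[P [Q { [P [Q { [P [Q { }]] }] [P [Q { [P [Q { }]] }]]] }] [P [Q { [P [Q ( )]] }]]]

14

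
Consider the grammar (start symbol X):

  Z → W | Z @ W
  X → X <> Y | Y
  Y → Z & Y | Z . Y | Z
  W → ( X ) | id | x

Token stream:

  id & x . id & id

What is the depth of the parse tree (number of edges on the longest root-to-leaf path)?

7

[X [Y [Z [W id]] & [Y [Z [W x]] . [Y [Z [W id]] & [Y [Z [W id]]]]]]]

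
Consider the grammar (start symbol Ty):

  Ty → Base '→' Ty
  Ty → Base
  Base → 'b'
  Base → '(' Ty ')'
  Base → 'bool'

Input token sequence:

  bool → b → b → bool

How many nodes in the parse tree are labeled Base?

[Ty [Base bool] → [Ty [Base b] → [Ty [Base b] → [Ty [Base bool]]]]]

4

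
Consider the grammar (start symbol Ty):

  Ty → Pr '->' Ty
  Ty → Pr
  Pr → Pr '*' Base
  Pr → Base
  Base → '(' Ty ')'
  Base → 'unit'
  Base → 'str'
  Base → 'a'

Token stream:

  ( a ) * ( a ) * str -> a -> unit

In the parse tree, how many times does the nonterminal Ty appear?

5

[Ty [Pr [Pr [Pr [Base ( [Ty [Pr [Base a]]] )]] * [Base ( [Ty [Pr [Base a]]] )]] * [Base str]] -> [Ty [Pr [Base a]] -> [Ty [Pr [Base unit]]]]]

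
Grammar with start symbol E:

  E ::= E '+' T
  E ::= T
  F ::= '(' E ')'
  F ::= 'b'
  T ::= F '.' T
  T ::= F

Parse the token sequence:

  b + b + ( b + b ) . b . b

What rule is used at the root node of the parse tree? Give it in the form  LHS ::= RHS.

[E [E [E [T [F b]]] + [T [F b]]] + [T [F ( [E [E [T [F b]]] + [T [F b]]] )] . [T [F b] . [T [F b]]]]]

E ::= E '+' T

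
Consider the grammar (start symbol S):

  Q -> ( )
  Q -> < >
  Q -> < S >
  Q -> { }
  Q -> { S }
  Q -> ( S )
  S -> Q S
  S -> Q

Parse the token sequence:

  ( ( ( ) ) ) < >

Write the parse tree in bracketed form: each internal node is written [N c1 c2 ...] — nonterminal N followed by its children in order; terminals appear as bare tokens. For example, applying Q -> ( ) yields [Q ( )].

[S [Q ( [S [Q ( [S [Q ( )]] )]] )] [S [Q < >]]]

S
Q S
( S ) S
( Q ) S
( ( S ) ) S
( ( Q ) ) S
( ( ( ) ) ) S
( ( ( ) ) ) Q
( ( ( ) ) ) < >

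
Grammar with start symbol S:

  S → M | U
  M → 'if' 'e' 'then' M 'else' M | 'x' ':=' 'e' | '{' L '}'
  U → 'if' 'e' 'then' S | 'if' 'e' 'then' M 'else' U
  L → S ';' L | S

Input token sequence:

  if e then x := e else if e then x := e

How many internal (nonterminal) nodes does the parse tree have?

6

[S [U if e then [M x := e] else [U if e then [S [M x := e]]]]]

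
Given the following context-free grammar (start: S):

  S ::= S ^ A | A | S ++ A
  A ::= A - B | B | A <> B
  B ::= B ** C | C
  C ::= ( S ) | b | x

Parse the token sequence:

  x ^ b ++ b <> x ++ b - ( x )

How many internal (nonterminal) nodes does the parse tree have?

26

[S [S [S [S [A [B [C x]]]] ^ [A [B [C b]]]] ++ [A [A [B [C b]]] <> [B [C x]]]] ++ [A [A [B [C b]]] - [B [C ( [S [A [B [C x]]]] )]]]]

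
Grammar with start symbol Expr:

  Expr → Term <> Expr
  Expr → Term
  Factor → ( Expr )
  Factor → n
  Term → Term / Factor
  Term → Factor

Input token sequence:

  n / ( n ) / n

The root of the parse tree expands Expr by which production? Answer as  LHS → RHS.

[Expr [Term [Term [Term [Factor n]] / [Factor ( [Expr [Term [Factor n]]] )]] / [Factor n]]]

Expr → Term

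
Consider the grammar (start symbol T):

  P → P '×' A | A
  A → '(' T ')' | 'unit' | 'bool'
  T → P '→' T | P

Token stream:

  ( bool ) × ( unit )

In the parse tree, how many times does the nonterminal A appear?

[T [P [P [A ( [T [P [A bool]]] )]] × [A ( [T [P [A unit]]] )]]]

4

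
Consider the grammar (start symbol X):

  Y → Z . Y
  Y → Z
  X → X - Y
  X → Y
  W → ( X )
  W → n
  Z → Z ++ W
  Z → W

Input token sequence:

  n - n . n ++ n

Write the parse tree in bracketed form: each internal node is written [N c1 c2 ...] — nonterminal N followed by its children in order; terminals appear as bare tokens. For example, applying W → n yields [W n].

X
X - Y
Y - Y
Z - Y
W - Y
n - Y
n - Z . Y
n - W . Y
n - n . Y
n - n . Z
n - n . Z ++ W
n - n . W ++ W
n - n . n ++ W
n - n . n ++ n

[X [X [Y [Z [W n]]]] - [Y [Z [W n]] . [Y [Z [Z [W n]] ++ [W n]]]]]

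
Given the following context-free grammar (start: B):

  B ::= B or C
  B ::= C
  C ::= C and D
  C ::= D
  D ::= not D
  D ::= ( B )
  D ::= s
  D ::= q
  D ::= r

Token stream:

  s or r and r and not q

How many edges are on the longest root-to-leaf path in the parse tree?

5

[B [B [C [D s]]] or [C [C [C [D r]] and [D r]] and [D not [D q]]]]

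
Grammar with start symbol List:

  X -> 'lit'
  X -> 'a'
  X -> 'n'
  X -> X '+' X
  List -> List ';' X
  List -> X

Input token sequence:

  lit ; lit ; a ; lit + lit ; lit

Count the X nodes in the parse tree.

7

[List [List [List [List [List [X lit]] ; [X lit]] ; [X a]] ; [X [X lit] + [X lit]]] ; [X lit]]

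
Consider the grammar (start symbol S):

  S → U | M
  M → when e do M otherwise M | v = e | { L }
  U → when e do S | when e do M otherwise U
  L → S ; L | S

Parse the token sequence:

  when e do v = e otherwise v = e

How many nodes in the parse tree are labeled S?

1

[S [M when e do [M v = e] otherwise [M v = e]]]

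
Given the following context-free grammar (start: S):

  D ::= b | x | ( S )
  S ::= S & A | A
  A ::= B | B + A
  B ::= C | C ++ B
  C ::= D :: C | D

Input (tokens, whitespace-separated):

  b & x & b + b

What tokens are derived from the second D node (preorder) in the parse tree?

x

[S [S [S [A [B [C [D b]]]]] & [A [B [C [D x]]]]] & [A [B [C [D b]]] + [A [B [C [D b]]]]]]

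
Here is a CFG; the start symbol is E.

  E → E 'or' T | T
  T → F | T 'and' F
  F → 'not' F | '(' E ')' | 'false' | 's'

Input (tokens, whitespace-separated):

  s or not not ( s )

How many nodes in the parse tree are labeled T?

[E [E [T [F s]]] or [T [F not [F not [F ( [E [T [F s]]] )]]]]]

3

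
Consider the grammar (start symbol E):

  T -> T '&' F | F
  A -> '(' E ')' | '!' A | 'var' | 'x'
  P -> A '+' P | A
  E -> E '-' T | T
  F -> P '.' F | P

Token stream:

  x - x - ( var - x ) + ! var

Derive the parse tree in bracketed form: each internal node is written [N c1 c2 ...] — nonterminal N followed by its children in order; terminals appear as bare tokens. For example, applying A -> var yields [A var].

[E [E [E [T [F [P [A x]]]]] - [T [F [P [A x]]]]] - [T [F [P [A ( [E [E [T [F [P [A var]]]]] - [T [F [P [A x]]]]] )] + [P [A ! [A var]]]]]]]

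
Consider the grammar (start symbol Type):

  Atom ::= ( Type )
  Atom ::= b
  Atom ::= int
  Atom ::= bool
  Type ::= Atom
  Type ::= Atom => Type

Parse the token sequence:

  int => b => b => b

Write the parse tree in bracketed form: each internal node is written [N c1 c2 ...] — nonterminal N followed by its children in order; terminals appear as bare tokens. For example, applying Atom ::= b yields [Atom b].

Type
Atom => Type
int => Type
int => Atom => Type
int => b => Type
int => b => Atom => Type
int => b => b => Type
int => b => b => Atom
int => b => b => b

[Type [Atom int] => [Type [Atom b] => [Type [Atom b] => [Type [Atom b]]]]]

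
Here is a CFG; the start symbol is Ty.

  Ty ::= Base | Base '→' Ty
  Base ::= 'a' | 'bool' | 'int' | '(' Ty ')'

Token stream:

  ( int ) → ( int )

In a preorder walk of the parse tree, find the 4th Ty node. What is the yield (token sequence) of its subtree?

int

[Ty [Base ( [Ty [Base int]] )] → [Ty [Base ( [Ty [Base int]] )]]]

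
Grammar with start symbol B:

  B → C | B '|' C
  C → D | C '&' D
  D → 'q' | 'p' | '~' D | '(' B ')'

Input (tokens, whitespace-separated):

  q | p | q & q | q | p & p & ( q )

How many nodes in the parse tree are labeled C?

9

[B [B [B [B [B [C [D q]]] | [C [D p]]] | [C [C [D q]] & [D q]]] | [C [D q]]] | [C [C [C [D p]] & [D p]] & [D ( [B [C [D q]]] )]]]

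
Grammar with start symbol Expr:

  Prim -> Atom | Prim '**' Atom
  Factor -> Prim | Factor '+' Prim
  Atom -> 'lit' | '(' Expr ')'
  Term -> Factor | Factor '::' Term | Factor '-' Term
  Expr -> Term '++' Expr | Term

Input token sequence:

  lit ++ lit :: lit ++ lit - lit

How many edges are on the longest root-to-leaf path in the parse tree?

[Expr [Term [Factor [Prim [Atom lit]]]] ++ [Expr [Term [Factor [Prim [Atom lit]]] :: [Term [Factor [Prim [Atom lit]]]]] ++ [Expr [Term [Factor [Prim [Atom lit]]] - [Term [Factor [Prim [Atom lit]]]]]]]]

8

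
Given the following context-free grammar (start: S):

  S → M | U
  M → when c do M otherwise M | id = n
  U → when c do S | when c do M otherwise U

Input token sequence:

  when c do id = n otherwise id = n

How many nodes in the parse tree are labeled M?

[S [M when c do [M id = n] otherwise [M id = n]]]

3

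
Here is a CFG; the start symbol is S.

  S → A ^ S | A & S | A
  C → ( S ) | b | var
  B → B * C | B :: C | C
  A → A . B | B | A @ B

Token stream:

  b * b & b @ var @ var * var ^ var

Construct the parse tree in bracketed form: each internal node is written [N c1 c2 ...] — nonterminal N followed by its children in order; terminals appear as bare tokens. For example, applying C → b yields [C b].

[S [A [B [B [C b]] * [C b]]] & [S [A [A [A [B [C b]]] @ [B [C var]]] @ [B [B [C var]] * [C var]]] ^ [S [A [B [C var]]]]]]

S
A & S
B & S
B * C & S
C * C & S
b * C & S
b * b & S
b * b & A ^ S
b * b & A @ B ^ S
b * b & A @ B @ B ^ S
b * b & B @ B @ B ^ S
b * b & C @ B @ B ^ S
b * b & b @ B @ B ^ S
b * b & b @ C @ B ^ S
b * b & b @ var @ B ^ S
b * b & b @ var @ B * C ^ S
b * b & b @ var @ C * C ^ S
b * b & b @ var @ var * C ^ S
b * b & b @ var @ var * var ^ S
b * b & b @ var @ var * var ^ A
b * b & b @ var @ var * var ^ B
b * b & b @ var @ var * var ^ C
b * b & b @ var @ var * var ^ var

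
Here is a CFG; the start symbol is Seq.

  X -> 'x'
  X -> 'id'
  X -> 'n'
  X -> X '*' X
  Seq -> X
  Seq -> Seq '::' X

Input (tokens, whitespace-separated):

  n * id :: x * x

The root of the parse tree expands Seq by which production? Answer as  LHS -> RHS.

[Seq [Seq [X [X n] * [X id]]] :: [X [X x] * [X x]]]

Seq -> Seq '::' X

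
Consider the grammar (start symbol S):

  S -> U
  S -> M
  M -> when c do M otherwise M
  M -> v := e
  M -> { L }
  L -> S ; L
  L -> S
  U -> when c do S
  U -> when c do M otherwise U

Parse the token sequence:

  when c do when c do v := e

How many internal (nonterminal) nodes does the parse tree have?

6

[S [U when c do [S [U when c do [S [M v := e]]]]]]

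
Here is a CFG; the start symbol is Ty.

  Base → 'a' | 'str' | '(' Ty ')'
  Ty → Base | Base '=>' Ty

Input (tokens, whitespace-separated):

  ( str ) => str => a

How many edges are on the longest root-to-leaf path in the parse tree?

4

[Ty [Base ( [Ty [Base str]] )] => [Ty [Base str] => [Ty [Base a]]]]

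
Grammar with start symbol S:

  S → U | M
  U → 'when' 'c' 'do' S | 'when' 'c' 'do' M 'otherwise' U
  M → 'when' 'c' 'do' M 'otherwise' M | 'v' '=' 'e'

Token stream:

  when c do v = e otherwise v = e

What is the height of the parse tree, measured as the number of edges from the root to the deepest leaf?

3

[S [M when c do [M v = e] otherwise [M v = e]]]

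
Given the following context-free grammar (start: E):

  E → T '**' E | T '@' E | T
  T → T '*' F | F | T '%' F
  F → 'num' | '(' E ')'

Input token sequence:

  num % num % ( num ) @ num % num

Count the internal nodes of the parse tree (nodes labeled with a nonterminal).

[E [T [T [T [F num]] % [F num]] % [F ( [E [T [F num]]] )]] @ [E [T [T [F num]] % [F num]]]]

15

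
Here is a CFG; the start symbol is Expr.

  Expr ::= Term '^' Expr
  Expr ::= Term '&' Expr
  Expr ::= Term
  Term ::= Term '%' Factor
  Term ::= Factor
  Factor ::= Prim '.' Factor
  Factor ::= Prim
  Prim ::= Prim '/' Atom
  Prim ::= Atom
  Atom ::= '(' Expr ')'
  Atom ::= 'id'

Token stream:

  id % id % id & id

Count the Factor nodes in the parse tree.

4

[Expr [Term [Term [Term [Factor [Prim [Atom id]]]] % [Factor [Prim [Atom id]]]] % [Factor [Prim [Atom id]]]] & [Expr [Term [Factor [Prim [Atom id]]]]]]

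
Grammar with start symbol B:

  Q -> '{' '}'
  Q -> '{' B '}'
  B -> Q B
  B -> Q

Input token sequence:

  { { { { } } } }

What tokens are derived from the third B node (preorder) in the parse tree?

[B [Q { [B [Q { [B [Q { [B [Q { }]] }]] }]] }]]

{ { } }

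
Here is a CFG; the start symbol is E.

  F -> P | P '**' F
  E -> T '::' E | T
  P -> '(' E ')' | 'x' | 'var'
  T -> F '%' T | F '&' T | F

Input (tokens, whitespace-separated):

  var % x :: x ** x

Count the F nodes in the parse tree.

[E [T [F [P var]] % [T [F [P x]]]] :: [E [T [F [P x] ** [F [P x]]]]]]

4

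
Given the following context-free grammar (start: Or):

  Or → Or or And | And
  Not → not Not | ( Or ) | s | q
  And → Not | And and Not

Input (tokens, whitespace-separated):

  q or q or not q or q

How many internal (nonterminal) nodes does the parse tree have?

13

[Or [Or [Or [Or [And [Not q]]] or [And [Not q]]] or [And [Not not [Not q]]]] or [And [Not q]]]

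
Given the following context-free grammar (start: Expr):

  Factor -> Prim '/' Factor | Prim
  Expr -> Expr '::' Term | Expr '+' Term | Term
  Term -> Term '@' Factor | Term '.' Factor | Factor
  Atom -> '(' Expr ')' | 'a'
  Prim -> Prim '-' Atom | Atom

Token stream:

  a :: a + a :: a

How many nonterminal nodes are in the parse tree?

[Expr [Expr [Expr [Expr [Term [Factor [Prim [Atom a]]]]] :: [Term [Factor [Prim [Atom a]]]]] + [Term [Factor [Prim [Atom a]]]]] :: [Term [Factor [Prim [Atom a]]]]]

20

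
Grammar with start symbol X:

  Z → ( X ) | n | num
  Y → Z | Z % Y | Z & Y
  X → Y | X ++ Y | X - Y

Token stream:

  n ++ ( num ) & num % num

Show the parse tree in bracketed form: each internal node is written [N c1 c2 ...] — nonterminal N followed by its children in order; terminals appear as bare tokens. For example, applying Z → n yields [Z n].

X
X ++ Y
Y ++ Y
Z ++ Y
n ++ Y
n ++ Z & Y
n ++ ( X ) & Y
n ++ ( Y ) & Y
n ++ ( Z ) & Y
n ++ ( num ) & Y
n ++ ( num ) & Z % Y
n ++ ( num ) & num % Y
n ++ ( num ) & num % Z
n ++ ( num ) & num % num

[X [X [Y [Z n]]] ++ [Y [Z ( [X [Y [Z num]]] )] & [Y [Z num] % [Y [Z num]]]]]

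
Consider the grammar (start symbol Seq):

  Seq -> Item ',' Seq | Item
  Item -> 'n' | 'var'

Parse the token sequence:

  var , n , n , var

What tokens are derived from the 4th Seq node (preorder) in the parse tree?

[Seq [Item var] , [Seq [Item n] , [Seq [Item n] , [Seq [Item var]]]]]

var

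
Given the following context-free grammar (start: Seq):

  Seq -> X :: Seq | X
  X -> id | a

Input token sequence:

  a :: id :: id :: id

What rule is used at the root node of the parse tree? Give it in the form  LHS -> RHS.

[Seq [X a] :: [Seq [X id] :: [Seq [X id] :: [Seq [X id]]]]]

Seq -> X :: Seq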